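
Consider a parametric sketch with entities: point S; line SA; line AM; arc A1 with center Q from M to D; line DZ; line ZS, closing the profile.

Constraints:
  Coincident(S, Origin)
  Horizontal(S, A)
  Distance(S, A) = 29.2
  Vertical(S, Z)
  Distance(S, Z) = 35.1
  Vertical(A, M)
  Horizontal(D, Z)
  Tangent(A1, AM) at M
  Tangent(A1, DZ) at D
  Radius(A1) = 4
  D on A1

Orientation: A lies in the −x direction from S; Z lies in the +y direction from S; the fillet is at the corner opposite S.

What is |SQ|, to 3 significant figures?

40.0

S is at the origin; S and A share the same y with |SA| = 29.2 and A on the −x side, so A = (-29.2, 0.00). SZ is vertical with |SZ| = 35.1 and Z on the +y side, so Z = (0.00, 35.1). The virtual corner opposite S is at (-29.2, 35.1). Tangency of A1 to AM means the radius QM is perpendicular to AM and A1 meets DZ tangentially, so QD is at right angles to DZ, with radius 4.0, so the center Q sits 4.0 in from both sides at Q = (-25.2, 31.1). Then |SQ| = |Q − S| = 40.0.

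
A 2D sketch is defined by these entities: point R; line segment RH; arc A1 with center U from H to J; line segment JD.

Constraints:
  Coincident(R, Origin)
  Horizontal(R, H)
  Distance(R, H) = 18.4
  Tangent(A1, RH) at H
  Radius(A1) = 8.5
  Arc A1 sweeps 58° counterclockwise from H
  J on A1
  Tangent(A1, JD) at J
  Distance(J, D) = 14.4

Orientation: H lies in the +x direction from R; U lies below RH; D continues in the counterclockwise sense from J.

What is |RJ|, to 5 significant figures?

11.883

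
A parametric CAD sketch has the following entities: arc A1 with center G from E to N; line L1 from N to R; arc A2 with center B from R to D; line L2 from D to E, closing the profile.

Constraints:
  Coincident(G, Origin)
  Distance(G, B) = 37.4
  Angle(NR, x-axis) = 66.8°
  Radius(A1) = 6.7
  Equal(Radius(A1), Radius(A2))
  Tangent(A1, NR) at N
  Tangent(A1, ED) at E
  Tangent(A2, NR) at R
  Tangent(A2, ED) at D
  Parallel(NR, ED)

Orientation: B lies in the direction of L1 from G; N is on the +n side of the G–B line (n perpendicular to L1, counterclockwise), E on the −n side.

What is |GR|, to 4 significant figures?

38.00

The slot axis is L1's direction at 66.8°, so u = (cos 66.8°, sin 66.8°) = (0.3939, 0.9191) and n = (−sin 66.8°, cos 66.8°) = (-0.9191, 0.3939). G is at the origin and B lies 37.4 along u from G, so B = 37.4·u = (14.73, 34.38). Tangency of A1 to both parallel lines with radius 6.7 puts N and E at G ± 6.7·n: N = (-6.158, 2.639), E = (6.158, -2.639). Equal radii place R and D the same way about B: R = B + 6.7·n = (8.575, 37.02), D = B − 6.7·n = (20.89, 31.74). Then |GR| = |R − G| = 38.00.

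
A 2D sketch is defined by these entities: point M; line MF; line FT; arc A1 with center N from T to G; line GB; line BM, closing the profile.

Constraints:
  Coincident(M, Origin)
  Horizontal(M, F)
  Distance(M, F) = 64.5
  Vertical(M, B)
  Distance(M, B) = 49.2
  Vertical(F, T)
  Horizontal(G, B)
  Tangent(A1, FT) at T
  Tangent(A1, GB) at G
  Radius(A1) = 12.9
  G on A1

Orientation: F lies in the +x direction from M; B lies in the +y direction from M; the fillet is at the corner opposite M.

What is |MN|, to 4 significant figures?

63.09

M is at the origin; M and F share the same y with |MF| = 64.5 and F on the +x side, so F = (64.50, 0.000). MB is vertical with |MB| = 49.2 and B on the +y side, so B = (0.000, 49.20). The virtual corner opposite M is at (64.50, 49.20). A1 meets FT tangentially, so NT is at right angles to FT and tangency of A1 to GB means the radius NG is perpendicular to GB, with radius 12.9, so the center N sits 12.9 in from both sides at N = (51.60, 36.30). Then |MN| = |N − M| = 63.09.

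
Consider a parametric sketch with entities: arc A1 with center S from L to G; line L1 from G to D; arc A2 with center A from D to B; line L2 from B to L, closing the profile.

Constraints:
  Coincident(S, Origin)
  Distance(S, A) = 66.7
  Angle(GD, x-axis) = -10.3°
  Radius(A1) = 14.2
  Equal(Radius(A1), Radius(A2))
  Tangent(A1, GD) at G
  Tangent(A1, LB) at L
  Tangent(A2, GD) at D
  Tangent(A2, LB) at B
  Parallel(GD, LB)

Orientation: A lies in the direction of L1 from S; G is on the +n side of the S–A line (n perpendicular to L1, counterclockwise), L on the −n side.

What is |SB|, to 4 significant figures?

68.19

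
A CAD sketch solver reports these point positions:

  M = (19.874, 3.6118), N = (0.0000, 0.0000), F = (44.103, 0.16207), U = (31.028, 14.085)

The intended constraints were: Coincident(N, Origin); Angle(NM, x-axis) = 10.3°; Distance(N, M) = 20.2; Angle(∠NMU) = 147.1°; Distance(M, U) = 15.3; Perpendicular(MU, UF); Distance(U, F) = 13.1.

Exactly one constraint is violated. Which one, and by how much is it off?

Distance(U, F) = 13.1 — off by 6.00.

N = (0.00, 0.00) ✓; NM at 10.30° ✓; |NM| = 20.20 ✓; ∠NMU = 147.1° ✓; |MU| = 15.30 ✓; ∠(MU, UF) = 90.00° ✓; |UF| = 19.10 ✗.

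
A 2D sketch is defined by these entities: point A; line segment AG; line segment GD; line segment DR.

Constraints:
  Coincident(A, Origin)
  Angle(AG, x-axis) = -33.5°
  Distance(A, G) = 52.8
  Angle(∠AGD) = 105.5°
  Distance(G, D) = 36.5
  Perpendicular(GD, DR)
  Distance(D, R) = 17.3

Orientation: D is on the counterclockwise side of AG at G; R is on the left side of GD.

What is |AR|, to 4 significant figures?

60.74

A is at the origin; AG runs at -33.5° with length 52.8, so G = 52.8·(cos -33.5°, sin -33.5°) = (44.03, -29.14). ∠AGD = 105.5°, so GD runs at -33.5° + (180° − 105.5°) = 41.00° from the x-axis; with |GD| = 36.5, D = G + 36.5·(cos 41.00°, sin 41.00°) = (71.58, -5.196). The perpendicularity gives DR at right angles to GD; with |DR| = 17.3 on the left of GD, R = D + 17.3·(-0.6561, 0.7547) = (60.23, 7.860). Then |AR| = |R − A| = 60.74.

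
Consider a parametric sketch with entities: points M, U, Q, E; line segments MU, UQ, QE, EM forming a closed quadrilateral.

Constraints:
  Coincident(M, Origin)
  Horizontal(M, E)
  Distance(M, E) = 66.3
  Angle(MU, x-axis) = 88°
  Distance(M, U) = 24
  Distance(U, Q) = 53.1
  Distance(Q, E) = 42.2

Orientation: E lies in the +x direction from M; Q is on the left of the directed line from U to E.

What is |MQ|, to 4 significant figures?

65.02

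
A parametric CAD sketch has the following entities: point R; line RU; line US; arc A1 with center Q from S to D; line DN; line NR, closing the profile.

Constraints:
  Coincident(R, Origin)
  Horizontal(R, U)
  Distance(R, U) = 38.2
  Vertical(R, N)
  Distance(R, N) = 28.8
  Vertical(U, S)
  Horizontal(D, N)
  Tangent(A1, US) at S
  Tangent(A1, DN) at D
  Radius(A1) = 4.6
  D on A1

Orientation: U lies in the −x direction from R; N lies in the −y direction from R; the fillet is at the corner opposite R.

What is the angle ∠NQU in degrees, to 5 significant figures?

108.56°

R is at the origin; RU is horizontal with |RU| = 38.2 and U on the −x side, so U = (-38.200, 0.0000). RN is vertical with |RN| = 28.8 and N on the −y side, so N = (0.0000, -28.800). The virtual corner opposite R is at (-38.200, -28.800). The tangent condition forces QS to be normal to US and A1 meets DN tangentially, so QD is at right angles to DN, with radius 4.6, so the center Q sits 4.6 in from both sides at Q = (-33.600, -24.200). Then cos ∠NQU = QN·QU / (|QN||QU|), giving 108.56°.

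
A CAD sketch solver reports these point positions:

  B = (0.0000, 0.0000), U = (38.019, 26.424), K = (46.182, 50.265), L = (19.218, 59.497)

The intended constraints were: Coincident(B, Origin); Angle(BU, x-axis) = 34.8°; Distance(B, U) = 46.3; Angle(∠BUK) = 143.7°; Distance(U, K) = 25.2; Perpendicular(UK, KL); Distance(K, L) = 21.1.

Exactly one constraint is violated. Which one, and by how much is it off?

Distance(K, L) = 21.1 — off by 7.40.

B = (0.00, 0.00) ✓; BU at 34.80° ✓; |BU| = 46.30 ✓; ∠BUK = 143.7° ✓; |UK| = 25.20 ✓; ∠(UK, KL) = 90.00° ✓; |KL| = 28.50 ✗.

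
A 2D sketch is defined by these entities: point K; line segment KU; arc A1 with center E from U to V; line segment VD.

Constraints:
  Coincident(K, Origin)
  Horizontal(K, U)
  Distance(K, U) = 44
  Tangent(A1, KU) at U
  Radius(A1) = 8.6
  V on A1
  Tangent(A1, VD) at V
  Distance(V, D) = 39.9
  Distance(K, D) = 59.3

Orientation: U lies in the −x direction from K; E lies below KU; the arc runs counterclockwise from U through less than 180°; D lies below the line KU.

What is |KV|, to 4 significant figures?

53.20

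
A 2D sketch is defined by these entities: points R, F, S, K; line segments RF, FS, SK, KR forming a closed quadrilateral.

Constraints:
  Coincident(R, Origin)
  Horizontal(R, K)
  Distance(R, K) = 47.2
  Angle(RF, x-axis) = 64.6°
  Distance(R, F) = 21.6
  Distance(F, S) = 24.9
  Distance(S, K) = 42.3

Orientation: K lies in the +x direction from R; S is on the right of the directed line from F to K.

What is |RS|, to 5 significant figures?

7.2539

Checks: |FS| = 24.90 ✓; |SK| = 42.30 ✓.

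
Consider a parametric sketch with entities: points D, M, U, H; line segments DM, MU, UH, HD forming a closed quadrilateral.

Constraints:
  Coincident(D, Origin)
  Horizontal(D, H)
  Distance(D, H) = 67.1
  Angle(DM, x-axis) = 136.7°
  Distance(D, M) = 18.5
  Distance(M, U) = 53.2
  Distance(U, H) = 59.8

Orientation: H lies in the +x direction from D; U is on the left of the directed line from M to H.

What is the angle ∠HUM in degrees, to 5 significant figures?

92.209°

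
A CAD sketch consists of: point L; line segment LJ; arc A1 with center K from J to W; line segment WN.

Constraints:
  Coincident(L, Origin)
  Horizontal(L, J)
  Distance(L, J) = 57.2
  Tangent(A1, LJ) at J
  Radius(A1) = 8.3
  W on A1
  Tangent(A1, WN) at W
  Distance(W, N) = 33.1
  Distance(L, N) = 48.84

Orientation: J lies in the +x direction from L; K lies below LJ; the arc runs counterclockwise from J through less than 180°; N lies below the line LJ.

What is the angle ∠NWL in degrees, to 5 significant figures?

68.562°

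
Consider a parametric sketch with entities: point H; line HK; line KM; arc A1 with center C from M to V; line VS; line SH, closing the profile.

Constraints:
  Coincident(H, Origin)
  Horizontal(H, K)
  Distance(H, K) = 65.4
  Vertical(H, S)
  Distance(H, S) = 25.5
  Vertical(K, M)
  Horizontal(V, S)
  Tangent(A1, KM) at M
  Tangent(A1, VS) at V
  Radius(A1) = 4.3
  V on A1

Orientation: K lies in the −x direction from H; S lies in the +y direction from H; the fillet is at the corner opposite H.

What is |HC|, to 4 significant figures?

64.67

H is at the origin; HK is horizontal with |HK| = 65.4 and K on the −x side, so K = (-65.40, 0.000). H and S share the same x with |HS| = 25.5 and S on the +y side, so S = (0.000, 25.50). The virtual corner opposite H is at (-65.40, 25.50). A1 meets KM tangentially, so CM is at right angles to KM and the tangent condition forces CV to be normal to VS, with radius 4.3, so the center C sits 4.3 in from both sides at C = (-61.10, 21.20). Then |HC| = |C − H| = 64.67.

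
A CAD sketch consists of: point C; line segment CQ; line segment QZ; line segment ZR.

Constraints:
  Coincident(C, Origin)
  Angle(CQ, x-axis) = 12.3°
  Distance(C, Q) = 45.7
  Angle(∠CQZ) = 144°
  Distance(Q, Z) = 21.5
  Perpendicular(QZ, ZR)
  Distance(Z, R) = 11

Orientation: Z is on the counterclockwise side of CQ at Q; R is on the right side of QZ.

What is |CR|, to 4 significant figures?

69.66

∠CQZ = 144.0°, so QZ runs at 12.3° + (180° − 144.0°) = 48.30° from the x-axis; with |QZ| = 21.5, Z = Q + 21.5·(cos 48.30°, sin 48.30°) = (58.95, 25.79). The perpendicularity gives ZR at right angles to QZ; with |ZR| = 11.0 on the right of QZ, R = Z + 11.0·(0.7466, -0.6652) = (67.17, 18.47). Then |CR| = |R − C| = 69.66.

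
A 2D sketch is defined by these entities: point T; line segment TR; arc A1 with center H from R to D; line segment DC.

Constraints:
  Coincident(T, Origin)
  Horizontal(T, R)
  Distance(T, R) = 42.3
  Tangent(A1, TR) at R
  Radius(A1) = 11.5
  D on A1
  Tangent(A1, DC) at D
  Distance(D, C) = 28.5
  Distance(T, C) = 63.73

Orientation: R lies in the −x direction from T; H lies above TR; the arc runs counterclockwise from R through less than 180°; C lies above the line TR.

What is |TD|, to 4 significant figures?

37.19

T is at the origin; T and R share the same y with |TR| = 42.3 and R on the −x side, so R = (-42.30, 0.000). Since A1 is tangent to TR there, HR ⟂ TR, so H = R + (0, 11.5) = (-42.30, 11.50). Since HD ⟂ DC (tangency), |HC| = √(11.5² + 28.5²) = 30.73 regardless of where D sits on A1. So C lies on both circle(T, 63.73) and circle(H, 30.73); the above-TR intersection is C = (-48.23, 41.65). D is the foot of the tangent from C: D = (-32.67, 17.78).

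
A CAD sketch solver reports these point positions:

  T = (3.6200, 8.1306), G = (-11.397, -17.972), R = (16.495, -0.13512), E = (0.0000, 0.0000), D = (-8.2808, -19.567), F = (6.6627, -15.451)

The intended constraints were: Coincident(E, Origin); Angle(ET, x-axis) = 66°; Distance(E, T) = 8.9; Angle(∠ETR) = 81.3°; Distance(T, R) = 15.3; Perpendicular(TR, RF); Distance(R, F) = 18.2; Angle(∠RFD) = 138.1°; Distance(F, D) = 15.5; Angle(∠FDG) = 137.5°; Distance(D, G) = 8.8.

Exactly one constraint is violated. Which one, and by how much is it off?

Distance(D, G) = 8.8 — off by 5.30.

E = (0.00, 0.00) ✓; ET at 66.00° ✓; |ET| = 8.900 ✓; ∠ETR = 81.30° ✓; |TR| = 15.30 ✓; ∠(TR, RF) = 90.00° ✓; |RF| = 18.20 ✓; ∠RFD = 138.1° ✓; |FD| = 15.50 ✓; ∠FDG = 137.5° ✓; |DG| = 3.501 ✗.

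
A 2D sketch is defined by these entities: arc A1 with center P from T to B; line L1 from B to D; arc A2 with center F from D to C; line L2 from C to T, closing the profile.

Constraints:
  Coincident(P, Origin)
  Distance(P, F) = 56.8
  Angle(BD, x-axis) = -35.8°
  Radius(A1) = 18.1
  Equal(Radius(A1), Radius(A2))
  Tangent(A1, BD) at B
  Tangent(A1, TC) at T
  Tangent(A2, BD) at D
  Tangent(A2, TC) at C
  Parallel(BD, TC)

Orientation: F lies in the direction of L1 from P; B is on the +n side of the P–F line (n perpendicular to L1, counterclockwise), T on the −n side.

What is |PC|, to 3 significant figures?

59.6

The slot axis is L1's direction at -35.8°, so u = (cos -35.8°, sin -35.8°) = (0.811, -0.585) and n = (−sin -35.8°, cos -35.8°) = (0.585, 0.811). P is at the origin and F lies 56.8 along u from P, so F = 56.8·u = (46.1, -33.2). Tangency of A1 to both parallel lines with radius 18.1 puts B and T at P ± 18.1·n: B = (10.6, 14.7), T = (-10.6, -14.7). Equal radii place D and C the same way about F: D = F + 18.1·n = (56.7, -18.5), C = F − 18.1·n = (35.5, -47.9). Then |PC| = |C − P| = 59.6.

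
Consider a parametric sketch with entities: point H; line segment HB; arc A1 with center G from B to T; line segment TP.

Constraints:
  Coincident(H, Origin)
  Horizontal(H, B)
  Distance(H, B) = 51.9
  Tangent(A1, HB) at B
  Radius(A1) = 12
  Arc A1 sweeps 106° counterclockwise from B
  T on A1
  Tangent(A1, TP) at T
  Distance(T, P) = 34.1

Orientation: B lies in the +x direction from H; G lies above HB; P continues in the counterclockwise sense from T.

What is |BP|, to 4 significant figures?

48.13

H is at the origin; HB is horizontal with |HB| = 51.9 and B on the +x side, so B = (51.90, 0.000). Since A1 is tangent to HB there, GB ⟂ HB, so G = B + (0, 12) = (51.90, 12.00). On A1, B sits at bearing -90° from G; a 106° counterclockwise sweep puts T at bearing 16°, so T = G + 12.0·(cos 16°, sin 16°) = (63.44, 15.31). The tangent condition forces GT to be normal to TP, so TP runs along (−sin 16°, cos 16°); with |TP| = 34.1, P = (54.04, 48.09). Then |BP| = |P − B| = 48.13.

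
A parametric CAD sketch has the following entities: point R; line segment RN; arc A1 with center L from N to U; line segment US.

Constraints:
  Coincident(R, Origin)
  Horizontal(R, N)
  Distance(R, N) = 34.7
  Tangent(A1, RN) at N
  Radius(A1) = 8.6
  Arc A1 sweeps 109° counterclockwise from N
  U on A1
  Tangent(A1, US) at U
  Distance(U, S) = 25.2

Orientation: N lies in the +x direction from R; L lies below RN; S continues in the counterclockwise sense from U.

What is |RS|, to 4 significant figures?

49.50

R is at the origin; R and N share the same y with |RN| = 34.7 and N on the +x side, so N = (34.70, 0.000). Tangency of A1 to RN means the radius LN is perpendicular to RN, so L = N + (0, -8.6) = (34.70, -8.600). On A1, N sits at bearing 90° from L; a 109° counterclockwise sweep puts U at bearing 199°, so U = L + 8.6·(cos 199°, sin 199°) = (26.57, -11.40). A1 meets US tangentially, so LU is at right angles to US, so US runs along (−sin 199°, cos 199°); with |US| = 25.2, S = (34.77, -35.23). Then |RS| = |S − R| = 49.50.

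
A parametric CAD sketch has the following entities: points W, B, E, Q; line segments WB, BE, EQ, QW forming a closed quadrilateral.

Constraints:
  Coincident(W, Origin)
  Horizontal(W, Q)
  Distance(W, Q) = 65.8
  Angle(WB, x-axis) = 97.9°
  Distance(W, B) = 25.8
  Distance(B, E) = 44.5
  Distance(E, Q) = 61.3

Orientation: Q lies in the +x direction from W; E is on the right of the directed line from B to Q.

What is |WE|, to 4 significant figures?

19.03

Checks: |BE| = 44.50 ✓; |EQ| = 61.30 ✓.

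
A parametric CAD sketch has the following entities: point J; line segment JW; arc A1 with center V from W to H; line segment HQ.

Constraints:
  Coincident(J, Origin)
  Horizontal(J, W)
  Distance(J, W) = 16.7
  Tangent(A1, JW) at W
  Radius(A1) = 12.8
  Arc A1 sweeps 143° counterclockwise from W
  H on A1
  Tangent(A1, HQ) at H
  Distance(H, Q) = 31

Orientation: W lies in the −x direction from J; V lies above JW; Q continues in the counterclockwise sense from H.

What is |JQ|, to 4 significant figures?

53.63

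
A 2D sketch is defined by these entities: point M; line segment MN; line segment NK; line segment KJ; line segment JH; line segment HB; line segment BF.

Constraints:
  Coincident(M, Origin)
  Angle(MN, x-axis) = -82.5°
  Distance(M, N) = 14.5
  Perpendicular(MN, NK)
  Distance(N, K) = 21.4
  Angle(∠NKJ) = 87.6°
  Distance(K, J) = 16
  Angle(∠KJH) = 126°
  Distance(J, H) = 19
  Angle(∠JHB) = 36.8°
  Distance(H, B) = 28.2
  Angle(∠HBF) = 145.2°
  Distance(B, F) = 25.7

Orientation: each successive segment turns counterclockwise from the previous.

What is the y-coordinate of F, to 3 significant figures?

-24.7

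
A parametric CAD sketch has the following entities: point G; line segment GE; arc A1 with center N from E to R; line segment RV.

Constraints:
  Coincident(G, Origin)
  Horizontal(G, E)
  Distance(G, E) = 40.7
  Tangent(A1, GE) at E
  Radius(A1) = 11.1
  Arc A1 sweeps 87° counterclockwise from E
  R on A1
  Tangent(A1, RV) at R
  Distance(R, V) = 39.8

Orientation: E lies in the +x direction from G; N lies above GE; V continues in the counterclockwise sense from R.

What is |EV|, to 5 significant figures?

51.961

On A1, E sits at bearing -90° from N; an 87° counterclockwise sweep puts R at bearing -3°, so R = N + 11.1·(cos -3°, sin -3°) = (51.785, 10.519). The tangent condition forces NR to be normal to RV, so RV runs along (−sin -3°, cos -3°); with |RV| = 39.8, V = (53.868, 50.265). Then |EV| = |V − E| = 51.961.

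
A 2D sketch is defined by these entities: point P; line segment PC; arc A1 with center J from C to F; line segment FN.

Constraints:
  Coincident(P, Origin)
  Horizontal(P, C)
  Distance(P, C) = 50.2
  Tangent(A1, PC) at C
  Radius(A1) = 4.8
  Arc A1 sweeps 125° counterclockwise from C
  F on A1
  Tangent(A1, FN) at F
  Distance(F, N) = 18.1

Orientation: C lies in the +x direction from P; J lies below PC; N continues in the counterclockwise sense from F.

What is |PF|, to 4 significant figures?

46.88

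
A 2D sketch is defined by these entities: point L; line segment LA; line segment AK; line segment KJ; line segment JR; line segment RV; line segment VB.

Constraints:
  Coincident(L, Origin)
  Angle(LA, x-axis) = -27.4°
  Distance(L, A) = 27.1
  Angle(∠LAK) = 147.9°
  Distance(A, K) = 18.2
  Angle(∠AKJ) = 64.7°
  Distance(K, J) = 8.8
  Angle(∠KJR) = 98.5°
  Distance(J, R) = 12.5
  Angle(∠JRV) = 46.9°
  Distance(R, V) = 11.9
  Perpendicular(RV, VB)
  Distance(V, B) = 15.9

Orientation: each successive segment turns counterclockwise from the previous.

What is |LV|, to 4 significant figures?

39.15

∠KJR = 98.5° gives JR at -158.5° from the x-axis; with |JR| = 12.5, R = (26.17, -7.940). ∠JRV = 46.9° gives RV at -25.40° from the x-axis; with |RV| = 11.9, V = (36.92, -13.04). Then |LV| = |V − L| = 39.15.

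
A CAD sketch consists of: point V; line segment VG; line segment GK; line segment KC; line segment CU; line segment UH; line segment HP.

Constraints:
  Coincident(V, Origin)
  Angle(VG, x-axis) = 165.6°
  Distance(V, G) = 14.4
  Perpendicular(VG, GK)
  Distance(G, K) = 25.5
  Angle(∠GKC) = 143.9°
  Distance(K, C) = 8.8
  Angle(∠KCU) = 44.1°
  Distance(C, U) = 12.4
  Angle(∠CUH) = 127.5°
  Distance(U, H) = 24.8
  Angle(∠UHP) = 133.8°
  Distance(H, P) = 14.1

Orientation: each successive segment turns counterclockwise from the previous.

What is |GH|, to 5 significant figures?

10.800

V is at the origin; VG runs at 165.6° with length 14.4, so G = (-13.948, 3.5811). The perpendicularity gives GK at right angles to VG, so GK runs at -104.40°; with |GK| = 25.5, K = (-20.289, -21.118). ∠GKC = 143.9° gives KC at -68.300° from the x-axis; with |KC| = 8.8, C = (-17.035, -29.294). ∠KCU = 44.1° gives CU at 67.600° from the x-axis; with |CU| = 12.4, U = (-12.310, -17.830). ∠CUH = 127.5° gives UH at 120.10° from the x-axis; with |UH| = 24.8, H = (-24.748, 3.6260). Then |GH| = |H − G| = 10.800.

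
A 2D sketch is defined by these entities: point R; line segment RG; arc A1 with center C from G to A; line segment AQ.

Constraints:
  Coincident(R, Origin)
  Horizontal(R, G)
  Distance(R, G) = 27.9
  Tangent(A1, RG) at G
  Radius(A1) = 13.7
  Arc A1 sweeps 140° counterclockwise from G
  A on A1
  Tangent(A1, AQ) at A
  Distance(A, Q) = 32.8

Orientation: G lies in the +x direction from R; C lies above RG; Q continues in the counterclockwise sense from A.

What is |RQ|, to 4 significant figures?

46.74

On A1, G sits at bearing -90° from C; a 140° counterclockwise sweep puts A at bearing 50°, so A = C + 13.7·(cos 50°, sin 50°) = (36.71, 24.19). Tangency of A1 to AQ means the radius CA is perpendicular to AQ, so AQ runs along (−sin 50°, cos 50°); with |AQ| = 32.8, Q = (11.58, 45.28). Then |RQ| = |Q − R| = 46.74.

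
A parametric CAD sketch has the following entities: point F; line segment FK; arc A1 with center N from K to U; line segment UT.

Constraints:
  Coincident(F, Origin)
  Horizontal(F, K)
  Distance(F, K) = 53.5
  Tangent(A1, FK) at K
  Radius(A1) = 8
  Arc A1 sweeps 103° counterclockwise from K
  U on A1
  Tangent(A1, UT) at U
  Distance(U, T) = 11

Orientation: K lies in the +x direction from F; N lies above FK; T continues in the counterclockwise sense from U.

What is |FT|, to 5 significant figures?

62.296

On A1, K sits at bearing -90° from N; a 103° counterclockwise sweep puts U at bearing 13°, so U = N + 8.0·(cos 13°, sin 13°) = (61.295, 9.7996). The tangent condition forces NU to be normal to UT, so UT runs along (−sin 13°, cos 13°); with |UT| = 11.0, T = (58.820, 20.518). Then |FT| = |T − F| = 62.296.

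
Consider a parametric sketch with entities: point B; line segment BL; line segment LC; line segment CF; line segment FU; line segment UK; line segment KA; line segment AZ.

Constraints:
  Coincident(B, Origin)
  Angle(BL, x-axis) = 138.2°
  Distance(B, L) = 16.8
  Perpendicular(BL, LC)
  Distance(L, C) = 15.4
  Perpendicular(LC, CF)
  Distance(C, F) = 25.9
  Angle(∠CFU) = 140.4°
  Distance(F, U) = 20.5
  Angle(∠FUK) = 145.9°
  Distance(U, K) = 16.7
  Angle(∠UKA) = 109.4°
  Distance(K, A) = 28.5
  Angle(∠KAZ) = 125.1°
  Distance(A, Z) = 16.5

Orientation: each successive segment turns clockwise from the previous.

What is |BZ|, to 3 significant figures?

26.5

∠UKA = 109.4° gives KA at 174° from the x-axis; with |KA| = 28.5, A = (-15.4, -26.9). ∠KAZ = 125.1° gives AZ at 119° from the x-axis; with |AZ| = 16.5, Z = (-23.4, -12.5). Then |BZ| = |Z − B| = 26.5.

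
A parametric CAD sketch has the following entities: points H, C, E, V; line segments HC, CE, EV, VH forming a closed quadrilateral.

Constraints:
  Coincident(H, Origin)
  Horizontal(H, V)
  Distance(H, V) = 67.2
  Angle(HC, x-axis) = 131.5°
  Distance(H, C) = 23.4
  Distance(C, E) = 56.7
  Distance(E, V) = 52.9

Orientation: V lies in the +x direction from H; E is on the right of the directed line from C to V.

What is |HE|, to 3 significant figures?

33.3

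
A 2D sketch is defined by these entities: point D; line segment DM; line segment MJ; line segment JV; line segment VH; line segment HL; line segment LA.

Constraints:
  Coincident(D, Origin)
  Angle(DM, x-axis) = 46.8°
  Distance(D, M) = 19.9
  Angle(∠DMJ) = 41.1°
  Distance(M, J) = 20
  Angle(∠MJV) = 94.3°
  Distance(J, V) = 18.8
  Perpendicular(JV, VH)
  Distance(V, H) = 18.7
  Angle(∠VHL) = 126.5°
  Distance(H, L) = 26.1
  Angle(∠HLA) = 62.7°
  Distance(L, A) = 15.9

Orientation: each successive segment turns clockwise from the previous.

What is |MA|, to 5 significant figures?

3.5198

D is at the origin; DM runs at 46.8° with length 19.9, so M = (13.622, 14.506). ∠DMJ = 41.1° gives MJ at -92.100° from the x-axis; with |MJ| = 20.0, J = (12.890, -5.4801). ∠MJV = 94.3° gives JV at -177.80° from the x-axis; with |JV| = 18.8, V = (-5.8965, -6.2018). JV ⟂ VH, so VH runs at 92.200°; with |VH| = 18.7, H = (-6.6144, 12.484). ∠VHL = 126.5° gives HL at 38.700° from the x-axis; with |HL| = 26.1, L = (13.755, 28.803). ∠HLA = 62.7° gives LA at -78.600° from the x-axis; with |LA| = 15.9, A = (16.898, 13.217). Then |MA| = |A − M| = 3.5198.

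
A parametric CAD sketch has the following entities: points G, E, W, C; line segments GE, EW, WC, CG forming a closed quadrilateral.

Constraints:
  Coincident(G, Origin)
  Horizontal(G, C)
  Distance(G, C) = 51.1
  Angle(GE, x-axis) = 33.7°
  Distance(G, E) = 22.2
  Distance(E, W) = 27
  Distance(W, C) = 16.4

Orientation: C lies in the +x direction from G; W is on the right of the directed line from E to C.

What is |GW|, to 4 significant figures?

37.41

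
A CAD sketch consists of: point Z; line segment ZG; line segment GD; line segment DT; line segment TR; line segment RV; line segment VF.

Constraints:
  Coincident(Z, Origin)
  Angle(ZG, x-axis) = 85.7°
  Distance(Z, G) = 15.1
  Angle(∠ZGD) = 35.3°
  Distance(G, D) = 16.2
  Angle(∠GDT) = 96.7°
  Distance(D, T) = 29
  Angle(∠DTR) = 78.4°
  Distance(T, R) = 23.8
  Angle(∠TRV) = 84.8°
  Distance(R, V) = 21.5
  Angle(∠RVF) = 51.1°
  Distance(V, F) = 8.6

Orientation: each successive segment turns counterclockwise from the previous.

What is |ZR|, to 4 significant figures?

24.42

Z is at the origin; ZG runs at 85.7° with length 15.1, so G = (1.132, 15.06). ∠ZGD = 35.3° gives GD at -129.6° from the x-axis; with |GD| = 16.2, D = (-9.194, 2.575). ∠GDT = 96.7° gives DT at -46.30° from the x-axis; with |DT| = 29.0, T = (10.84, -18.39). ∠DTR = 78.4° gives TR at 55.30° from the x-axis; with |TR| = 23.8, R = (24.39, 1.176). Then |ZR| = |R − Z| = 24.42.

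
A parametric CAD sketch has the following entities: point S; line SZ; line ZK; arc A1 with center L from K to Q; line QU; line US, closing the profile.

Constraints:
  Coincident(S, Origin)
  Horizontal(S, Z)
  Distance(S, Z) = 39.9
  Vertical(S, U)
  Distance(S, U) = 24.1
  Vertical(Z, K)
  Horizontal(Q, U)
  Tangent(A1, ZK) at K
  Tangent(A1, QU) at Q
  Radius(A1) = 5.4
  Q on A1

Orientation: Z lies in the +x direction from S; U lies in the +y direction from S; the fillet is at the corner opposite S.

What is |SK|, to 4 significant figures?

44.06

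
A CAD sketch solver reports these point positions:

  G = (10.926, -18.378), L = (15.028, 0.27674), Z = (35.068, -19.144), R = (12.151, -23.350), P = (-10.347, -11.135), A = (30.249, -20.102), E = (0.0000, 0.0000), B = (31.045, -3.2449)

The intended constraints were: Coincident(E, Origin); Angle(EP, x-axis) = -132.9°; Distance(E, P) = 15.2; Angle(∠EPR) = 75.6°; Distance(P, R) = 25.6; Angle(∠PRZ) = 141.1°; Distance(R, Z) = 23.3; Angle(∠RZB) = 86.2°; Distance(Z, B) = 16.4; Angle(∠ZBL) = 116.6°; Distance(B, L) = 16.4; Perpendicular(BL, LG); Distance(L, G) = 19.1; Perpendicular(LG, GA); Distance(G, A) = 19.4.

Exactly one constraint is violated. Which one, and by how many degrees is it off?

Perpendicular(LG, GA) — off by 7.30°.

E = (0.00, 0.00) ✓; EP at -132.9° ✓; |EP| = 15.20 ✓; ∠EPR = 75.60° ✓; |PR| = 25.60 ✓; ∠PRZ = 141.1° ✓; |RZ| = 23.30 ✓; ∠RZB = 86.20° ✓; |ZB| = 16.40 ✓; ∠ZBL = 116.6° ✓; |BL| = 16.40 ✓; ∠(BL, LG) = 90.00° ✓; |LG| = 19.10 ✓; ∠(LG, GA) = 97.30° ✗; |GA| = 19.40 ✓.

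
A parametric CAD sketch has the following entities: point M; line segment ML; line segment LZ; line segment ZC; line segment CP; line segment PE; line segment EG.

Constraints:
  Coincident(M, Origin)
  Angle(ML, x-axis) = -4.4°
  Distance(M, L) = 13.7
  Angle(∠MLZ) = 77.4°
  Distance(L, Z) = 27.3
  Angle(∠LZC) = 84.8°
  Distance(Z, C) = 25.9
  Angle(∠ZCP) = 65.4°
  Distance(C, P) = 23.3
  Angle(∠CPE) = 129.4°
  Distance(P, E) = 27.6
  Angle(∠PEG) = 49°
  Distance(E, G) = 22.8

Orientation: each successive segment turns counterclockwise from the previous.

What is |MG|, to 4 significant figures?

22.04

M is at the origin; ML runs at -4.4° with length 13.7, so L = (13.66, -1.051). ∠MLZ = 77.4° gives LZ at 98.20° from the x-axis; with |LZ| = 27.3, Z = (9.766, 25.97). ∠LZC = 84.8° gives ZC at -166.6° from the x-axis; with |ZC| = 25.9, C = (-15.43, 19.97). ∠ZCP = 65.4° gives CP at -52.00° from the x-axis; with |CP| = 23.3, P = (-1.084, 1.607). ∠CPE = 129.4° gives PE at -1.400° from the x-axis; with |PE| = 27.6, E = (26.51, 0.9326). ∠PEG = 49.0° gives EG at 129.6° from the x-axis; with |EG| = 22.8, G = (11.97, 18.50). Then |MG| = |G − M| = 22.04.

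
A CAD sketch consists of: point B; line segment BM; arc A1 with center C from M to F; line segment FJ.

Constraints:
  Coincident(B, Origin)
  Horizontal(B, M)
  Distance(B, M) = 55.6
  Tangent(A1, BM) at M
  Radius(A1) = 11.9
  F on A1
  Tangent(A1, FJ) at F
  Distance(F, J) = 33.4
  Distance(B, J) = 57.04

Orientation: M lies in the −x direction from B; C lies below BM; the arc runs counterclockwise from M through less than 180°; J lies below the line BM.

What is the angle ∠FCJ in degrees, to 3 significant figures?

70.4°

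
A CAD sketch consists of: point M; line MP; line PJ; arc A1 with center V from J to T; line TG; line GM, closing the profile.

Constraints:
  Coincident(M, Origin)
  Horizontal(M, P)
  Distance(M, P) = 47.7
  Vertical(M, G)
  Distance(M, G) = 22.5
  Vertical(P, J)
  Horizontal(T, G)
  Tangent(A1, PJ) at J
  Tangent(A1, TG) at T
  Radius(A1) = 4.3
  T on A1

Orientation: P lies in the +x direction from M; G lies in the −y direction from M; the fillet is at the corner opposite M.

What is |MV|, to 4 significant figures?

47.06

MG is vertical with |MG| = 22.5 and G on the −y side, so G = (0.000, -22.50). The virtual corner opposite M is at (47.70, -22.50). Since A1 is tangent to PJ there, VJ ⟂ PJ and A1 meets TG tangentially, so VT is at right angles to TG, with radius 4.3, so the center V sits 4.3 in from both sides at V = (43.40, -18.20). Then |MV| = |V − M| = 47.06.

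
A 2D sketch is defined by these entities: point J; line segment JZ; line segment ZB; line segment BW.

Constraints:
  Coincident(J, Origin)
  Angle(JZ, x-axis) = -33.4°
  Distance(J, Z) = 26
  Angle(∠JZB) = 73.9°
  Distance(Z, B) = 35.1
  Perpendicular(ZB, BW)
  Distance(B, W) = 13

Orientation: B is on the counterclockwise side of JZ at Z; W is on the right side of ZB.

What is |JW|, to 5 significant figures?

47.121

∠JZB = 73.9°, so ZB runs at -33.4° + (180° − 73.9°) = 72.700° from the x-axis; with |ZB| = 35.1, B = Z + 35.1·(cos 72.700°, sin 72.700°) = (32.144, 19.200). The perpendicularity gives BW at right angles to ZB; with |BW| = 13.0 on the right of ZB, W = B + 13.0·(0.95476, -0.29737) = (44.556, 15.334). Then |JW| = |W − J| = 47.121.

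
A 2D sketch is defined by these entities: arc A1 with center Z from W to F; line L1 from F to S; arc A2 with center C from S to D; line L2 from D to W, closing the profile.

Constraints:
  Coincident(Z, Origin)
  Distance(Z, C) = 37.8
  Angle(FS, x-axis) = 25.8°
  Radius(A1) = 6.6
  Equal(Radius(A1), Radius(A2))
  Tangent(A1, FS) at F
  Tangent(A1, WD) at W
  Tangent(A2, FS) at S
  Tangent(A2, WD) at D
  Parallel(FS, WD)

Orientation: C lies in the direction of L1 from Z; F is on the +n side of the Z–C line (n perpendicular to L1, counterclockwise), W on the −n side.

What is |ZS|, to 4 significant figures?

38.37

The slot axis is L1's direction at 25.8°, so u = (cos 25.8°, sin 25.8°) = (0.9003, 0.4352) and n = (−sin 25.8°, cos 25.8°) = (-0.4352, 0.9003). Z is at the origin and C lies 37.8 along u from Z, so C = 37.8·u = (34.03, 16.45). Tangency of A1 to both parallel lines with radius 6.6 puts F and W at Z ± 6.6·n: F = (-2.873, 5.942), W = (2.873, -5.942). Equal radii place S and D the same way about C: S = C + 6.6·n = (31.16, 22.39), D = C − 6.6·n = (36.90, 10.51). Then |ZS| = |S − Z| = 38.37.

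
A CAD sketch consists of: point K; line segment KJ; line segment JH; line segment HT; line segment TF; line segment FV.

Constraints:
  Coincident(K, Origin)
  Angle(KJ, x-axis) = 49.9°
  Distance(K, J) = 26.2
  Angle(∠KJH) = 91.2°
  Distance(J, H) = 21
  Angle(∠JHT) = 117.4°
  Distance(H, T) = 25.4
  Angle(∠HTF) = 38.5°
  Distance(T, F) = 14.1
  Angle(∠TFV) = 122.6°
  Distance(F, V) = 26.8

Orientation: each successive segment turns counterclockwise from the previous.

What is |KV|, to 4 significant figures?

39.48

∠HTF = 38.5° gives TF at -17.20° from the x-axis; with |TF| = 14.1, F = (-9.096, 20.50). ∠TFV = 122.6° gives FV at 40.20° from the x-axis; with |FV| = 26.8, V = (11.37, 37.80). Then |KV| = |V − K| = 39.48.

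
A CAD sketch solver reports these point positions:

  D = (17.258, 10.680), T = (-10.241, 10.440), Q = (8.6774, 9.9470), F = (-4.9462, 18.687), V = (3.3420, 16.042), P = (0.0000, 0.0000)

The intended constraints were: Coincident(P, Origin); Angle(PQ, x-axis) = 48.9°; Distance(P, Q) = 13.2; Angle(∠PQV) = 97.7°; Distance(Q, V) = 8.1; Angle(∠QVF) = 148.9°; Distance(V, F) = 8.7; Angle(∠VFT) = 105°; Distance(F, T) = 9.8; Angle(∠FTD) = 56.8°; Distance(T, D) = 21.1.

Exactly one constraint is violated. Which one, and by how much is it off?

Distance(T, D) = 21.1 — off by 6.40.

P = (0.00, 0.00) ✓; PQ at 48.90° ✓; |PQ| = 13.20 ✓; ∠PQV = 97.70° ✓; |QV| = 8.100 ✓; ∠QVF = 148.9° ✓; |VF| = 8.700 ✓; ∠VFT = 105.0° ✓; |FT| = 9.800 ✓; ∠FTD = 56.80° ✓; |TD| = 27.50 ✗.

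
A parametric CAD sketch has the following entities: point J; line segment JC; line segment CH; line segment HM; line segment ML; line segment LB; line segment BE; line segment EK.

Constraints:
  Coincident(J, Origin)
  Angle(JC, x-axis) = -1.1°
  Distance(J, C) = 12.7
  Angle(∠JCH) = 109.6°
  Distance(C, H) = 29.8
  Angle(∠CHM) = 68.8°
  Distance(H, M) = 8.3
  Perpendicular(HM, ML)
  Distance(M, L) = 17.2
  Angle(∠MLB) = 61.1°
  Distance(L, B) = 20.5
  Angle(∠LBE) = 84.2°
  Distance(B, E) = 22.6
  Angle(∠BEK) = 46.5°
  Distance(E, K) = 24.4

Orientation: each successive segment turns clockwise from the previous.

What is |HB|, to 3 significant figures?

12.1

J is at the origin; JC runs at -1.1° with length 12.7, so C = (12.7, -0.244). ∠JCH = 109.6° gives CH at -71.5° from the x-axis; with |CH| = 29.8, H = (22.2, -28.5). ∠CHM = 68.8° gives HM at 177° from the x-axis; with |HM| = 8.3, M = (13.9, -28.1). The perpendicularity gives ML at right angles to HM, so ML runs at 87.3°; with |ML| = 17.2, L = (14.7, -10.9). ∠MLB = 61.1° gives LB at -31.6° from the x-axis; with |LB| = 20.5, B = (32.1, -21.7). Then |HB| = |B − H| = 12.1.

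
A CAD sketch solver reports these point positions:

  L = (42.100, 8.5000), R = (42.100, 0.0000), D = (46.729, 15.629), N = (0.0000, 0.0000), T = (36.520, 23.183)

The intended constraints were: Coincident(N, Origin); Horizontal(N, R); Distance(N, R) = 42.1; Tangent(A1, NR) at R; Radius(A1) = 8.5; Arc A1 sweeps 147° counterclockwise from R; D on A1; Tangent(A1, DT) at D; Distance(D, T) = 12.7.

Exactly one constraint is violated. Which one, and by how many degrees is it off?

Tangent(A1, DT) at D — off by 3.50°.

N = (0.00, 0.00) ✓; N.y = 0.00, R.y = 0.00 ✓; |NR| = 42.10 ✓; ∠(LR, RN) = 90.00° ✓; |LR| = 8.500 ✓; bearing(L→D) − bearing(L→R) = 147.0° ✓; |LD| = 8.500 ✓; ∠(LD, DT) = 93.50° ✗; |DT| = 12.70 ✓.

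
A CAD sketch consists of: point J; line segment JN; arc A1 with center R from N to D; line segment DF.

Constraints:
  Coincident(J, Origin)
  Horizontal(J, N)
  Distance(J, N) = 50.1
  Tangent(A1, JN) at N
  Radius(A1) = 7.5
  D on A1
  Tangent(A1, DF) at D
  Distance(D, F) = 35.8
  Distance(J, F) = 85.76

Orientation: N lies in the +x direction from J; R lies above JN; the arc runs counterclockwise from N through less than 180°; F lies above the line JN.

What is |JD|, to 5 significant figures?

55.126

Checks: |JN| = 50.10 ✓; |RD| = 7.500 ✓; ∠(RD, DF) = 90.00° ✓; |DF| = 35.80 ✓; |JF| = 85.76 ✓.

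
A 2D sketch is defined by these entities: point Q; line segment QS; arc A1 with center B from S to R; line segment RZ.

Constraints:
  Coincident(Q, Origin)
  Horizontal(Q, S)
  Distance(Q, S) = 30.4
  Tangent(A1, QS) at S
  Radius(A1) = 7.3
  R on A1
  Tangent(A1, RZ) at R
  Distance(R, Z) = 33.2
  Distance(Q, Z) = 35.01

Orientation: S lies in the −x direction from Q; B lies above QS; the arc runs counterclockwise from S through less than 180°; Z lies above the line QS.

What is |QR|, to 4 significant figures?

24.20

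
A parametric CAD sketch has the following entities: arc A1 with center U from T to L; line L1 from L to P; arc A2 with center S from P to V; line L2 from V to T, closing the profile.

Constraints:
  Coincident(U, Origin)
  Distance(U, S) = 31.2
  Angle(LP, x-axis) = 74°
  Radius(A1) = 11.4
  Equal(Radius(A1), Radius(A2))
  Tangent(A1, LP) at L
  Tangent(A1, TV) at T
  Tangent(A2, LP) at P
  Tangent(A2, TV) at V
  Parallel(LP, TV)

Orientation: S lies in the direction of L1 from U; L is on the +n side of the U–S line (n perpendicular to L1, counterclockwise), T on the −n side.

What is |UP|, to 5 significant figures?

33.217

The slot axis is L1's direction at 74.0°, so u = (cos 74.0°, sin 74.0°) = (0.27564, 0.96126) and n = (−sin 74.0°, cos 74.0°) = (-0.96126, 0.27564). U is at the origin and S lies 31.2 along u from U, so S = 31.2·u = (8.5999, 29.991). Tangency of A1 to both parallel lines with radius 11.4 puts L and T at U ± 11.4·n: L = (-10.958, 3.1423), T = (10.958, -3.1423). Equal radii place P and V the same way about S: P = S + 11.4·n = (-2.3585, 33.134), V = S − 11.4·n = (19.558, 26.849). Then |UP| = |P − U| = 33.217.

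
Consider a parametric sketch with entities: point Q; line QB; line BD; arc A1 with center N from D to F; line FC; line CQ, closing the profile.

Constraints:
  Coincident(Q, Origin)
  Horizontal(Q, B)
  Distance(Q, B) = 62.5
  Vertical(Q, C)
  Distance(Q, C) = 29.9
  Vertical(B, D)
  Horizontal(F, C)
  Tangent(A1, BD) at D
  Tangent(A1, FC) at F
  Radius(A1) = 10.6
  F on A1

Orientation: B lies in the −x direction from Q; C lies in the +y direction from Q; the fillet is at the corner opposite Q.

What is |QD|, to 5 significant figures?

65.412

Q is at the origin; QB is horizontal with |QB| = 62.5 and B on the −x side, so B = (-62.500, 0.0000). Q and C share the same x with |QC| = 29.9 and C on the +y side, so C = (0.0000, 29.900). The virtual corner opposite Q is at (-62.500, 29.900). A1 meets BD tangentially, so ND is at right angles to BD and A1 meets FC tangentially, so NF is at right angles to FC, with radius 10.6, so the center N sits 10.6 in from both sides at N = (-51.900, 19.300). That places the tangent points at D = (-62.500, 19.300) on BD and F = (-51.900, 29.900) on FC. Then |QD| = |D − Q| = 65.412.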